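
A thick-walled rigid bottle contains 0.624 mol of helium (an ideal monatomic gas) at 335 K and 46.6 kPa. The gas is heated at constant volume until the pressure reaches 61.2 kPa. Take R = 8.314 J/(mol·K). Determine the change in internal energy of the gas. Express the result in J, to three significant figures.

Constant volume ⇒ W = 0, so Q = ΔU = nCᵥΔT with Cᵥ = 3R/2 = 12.47 J/(mol·K).
At constant V, T₂/T₁ = P₂/P₁ ⇒ ΔT = T₁(P₂/P₁ − 1) = 335·(61.2/46.6 − 1) = 105 K.
ΔU = (0.624)(12.47)(105) = 816.8 J.

ΔU ≈ 817 J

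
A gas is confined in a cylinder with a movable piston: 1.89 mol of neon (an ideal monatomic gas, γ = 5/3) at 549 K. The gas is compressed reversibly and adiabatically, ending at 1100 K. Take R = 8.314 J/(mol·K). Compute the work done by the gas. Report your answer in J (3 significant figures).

W ≈ -13000 J

Adiabatic ⇒ Q = 0, so W_by = −ΔU = nCᵥ(T₁ − T₂).
Cᵥ = 3R/2 = 12.47 J/(mol·K).
W = (1.89)(12.47)(549 − 1100) = -12987 J.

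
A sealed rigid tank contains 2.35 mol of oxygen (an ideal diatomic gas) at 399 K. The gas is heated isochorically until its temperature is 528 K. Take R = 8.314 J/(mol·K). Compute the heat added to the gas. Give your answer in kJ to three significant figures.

Q ≈ 6.30 kJ

Constant volume ⇒ W = 0, so Q = ΔU = nCᵥΔT with Cᵥ = 5R/2 = 20.79 J/(mol·K).
ΔU = (2.35)(20.79)(528 − 399) = 6301 J.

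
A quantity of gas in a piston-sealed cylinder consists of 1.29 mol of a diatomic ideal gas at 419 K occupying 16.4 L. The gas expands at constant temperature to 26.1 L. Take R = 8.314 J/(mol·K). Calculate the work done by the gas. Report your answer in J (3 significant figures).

Isothermal: W = nRT ln(V₂/V₁).
W = (1.29)(8.314)(419) × ln(26.1/16.4)
  = 4494 × 0.4647
W_by_gas = 2088 J.

W ≈ 2090 J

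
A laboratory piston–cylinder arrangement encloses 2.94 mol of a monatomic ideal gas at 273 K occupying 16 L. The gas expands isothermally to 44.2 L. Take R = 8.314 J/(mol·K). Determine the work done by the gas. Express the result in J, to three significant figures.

W ≈ 6780 J

Isothermal: W = nRT ln(V₂/V₁).
W = (2.94)(8.314)(273) × ln(44.2/16)
  = 6673 × 1.016
W_by_gas = 6781 J.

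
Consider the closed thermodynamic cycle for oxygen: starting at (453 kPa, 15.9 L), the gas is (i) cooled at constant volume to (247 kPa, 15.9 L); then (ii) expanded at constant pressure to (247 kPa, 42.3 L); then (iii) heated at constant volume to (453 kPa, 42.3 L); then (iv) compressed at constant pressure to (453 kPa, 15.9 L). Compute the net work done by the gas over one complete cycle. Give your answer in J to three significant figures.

W_net ≈ -5440 J

Constant-volume legs do no work.
W(ii) = (247)(42.3 − 15.9) = 6521 J; W(iv) = (453)(15.9 − 42.3) = -11959 J.
W_net = 6521 − 11959 = -5438 J (the counter-clockwise enclosed area).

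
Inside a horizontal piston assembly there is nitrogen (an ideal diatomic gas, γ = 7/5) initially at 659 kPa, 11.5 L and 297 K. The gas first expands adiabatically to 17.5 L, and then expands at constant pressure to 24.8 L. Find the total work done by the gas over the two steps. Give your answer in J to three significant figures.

W_total ≈ 5600 J

Step 1 (adiabatic): W = (P₁V₁ − P₂V₂)/(γ−1) = (7578 − 6407)/0.4 = 2929 J.
After step 1: P = 366.1 kPa, V = 17.5 L, T = 251.1 K.
Step 2 (isobaric): W = PΔV = (366.1 kPa)(24.8 − 17.5 L) = 2673 J.
W_total = 2929 + 2673 = 5602 J.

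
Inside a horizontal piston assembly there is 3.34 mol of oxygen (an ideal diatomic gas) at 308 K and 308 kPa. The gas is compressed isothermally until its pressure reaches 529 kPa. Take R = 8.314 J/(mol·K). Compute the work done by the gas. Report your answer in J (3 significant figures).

W ≈ -4630 J

Isothermal process: W = nRT ln(V₂/V₁) = nRT ln(P₁/P₂).
W = (3.34)(8.314)(308) × ln(308/529)
  = 8553 × ln(0.5822) = 8553 × -0.5409
W_by_gas = -4626 J.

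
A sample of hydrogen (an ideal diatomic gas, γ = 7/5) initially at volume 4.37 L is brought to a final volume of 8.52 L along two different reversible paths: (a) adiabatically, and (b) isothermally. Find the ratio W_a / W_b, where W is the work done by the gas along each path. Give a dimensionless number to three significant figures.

Path (a) adiabatic: W = P₁V₁(1 − (V₁/V₂)^(γ−1))/(γ−1) → W_a/(P₁V₁) = 0.5859.
Path (b) isothermal: W = P₁V₁ ln(V₂/V₁) → W_b/(P₁V₁) = 0.6677.
W_a / W_b = 0.5859 / 0.6677 = 0.8776.

W_a / W_b ≈ 0.878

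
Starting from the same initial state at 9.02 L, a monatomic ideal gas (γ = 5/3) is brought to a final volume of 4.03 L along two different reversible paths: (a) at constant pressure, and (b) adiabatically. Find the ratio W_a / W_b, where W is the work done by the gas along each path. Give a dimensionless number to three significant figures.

W_a / W_b ≈ 0.519

Path (a) isobaric: W = P₁(V₂ − V₁) → W_a/(P₁V₁) = -0.5532.
Path (b) adiabatic: W = P₁V₁(1 − (V₁/V₂)^(γ−1))/(γ−1) → W_b/(P₁V₁) = -1.067.
W_a / W_b = -0.5532 / -1.067 = 0.5187.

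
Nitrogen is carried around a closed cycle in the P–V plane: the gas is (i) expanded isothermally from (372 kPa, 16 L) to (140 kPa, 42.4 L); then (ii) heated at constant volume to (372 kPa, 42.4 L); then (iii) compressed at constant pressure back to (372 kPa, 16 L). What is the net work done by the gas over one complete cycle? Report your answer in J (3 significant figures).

W_net ≈ -4020 J

Leg (i): W = PᵢVᵢ ln(V_f/Vᵢ) = (5952) ln(42.4/16) = 5801 J.
Leg (ii): W = 0.
Leg (iii): W = PΔV = (372)(16 − 42.4) = -9821 J.
W_net = 5801 − 9821 = -4020 J.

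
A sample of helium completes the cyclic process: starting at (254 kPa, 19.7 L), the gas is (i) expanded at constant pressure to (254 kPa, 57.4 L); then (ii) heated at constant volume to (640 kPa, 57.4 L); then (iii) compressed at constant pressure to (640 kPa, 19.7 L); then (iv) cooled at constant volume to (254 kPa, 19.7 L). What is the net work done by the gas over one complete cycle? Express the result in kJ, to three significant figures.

W_net ≈ -14.6 kJ

Constant-volume legs do no work.
W(i) = (254)(57.4 − 19.7) = 9576 J; W(iii) = (640)(19.7 − 57.4) = -24128 J.
W_net = 9576 − 24128 = -14552 J (the counter-clockwise enclosed area).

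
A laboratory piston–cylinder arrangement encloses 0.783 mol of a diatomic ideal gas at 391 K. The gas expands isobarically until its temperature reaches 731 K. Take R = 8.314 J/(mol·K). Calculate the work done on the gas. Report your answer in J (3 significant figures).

Isobaric: W = P ΔV = nR ΔT.
W = (0.783)(8.314)(731 − 391) = 2213 J.
Work on gas = −W_by = -2213 J.

W ≈ -2210 J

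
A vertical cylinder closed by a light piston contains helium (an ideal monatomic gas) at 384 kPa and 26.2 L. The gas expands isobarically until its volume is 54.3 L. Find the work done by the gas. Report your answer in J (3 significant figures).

W ≈ 10800 J

Isobaric: W = P ΔV.
W = (384 kPa)(54.3 − 26.2 L) = (384)(28.1) = 10790 J.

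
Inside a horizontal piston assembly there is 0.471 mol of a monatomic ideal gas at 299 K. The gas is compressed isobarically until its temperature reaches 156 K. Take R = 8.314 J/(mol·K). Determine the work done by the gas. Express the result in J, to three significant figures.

Isobaric: W = P ΔV = nR ΔT.
W = (0.471)(8.314)(156 − 299) = -560 J.

W ≈ -560 J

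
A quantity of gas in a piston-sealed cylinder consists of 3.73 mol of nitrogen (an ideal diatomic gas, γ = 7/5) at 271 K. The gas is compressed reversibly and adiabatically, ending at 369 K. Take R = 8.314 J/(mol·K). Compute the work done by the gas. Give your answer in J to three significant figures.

W ≈ -7600 J

Adiabatic ⇒ Q = 0, so W_by = −ΔU = nCᵥ(T₁ − T₂).
Cᵥ = 5R/2 = 20.79 J/(mol·K).
W = (3.73)(20.79)(271 − 369) = -7598 J.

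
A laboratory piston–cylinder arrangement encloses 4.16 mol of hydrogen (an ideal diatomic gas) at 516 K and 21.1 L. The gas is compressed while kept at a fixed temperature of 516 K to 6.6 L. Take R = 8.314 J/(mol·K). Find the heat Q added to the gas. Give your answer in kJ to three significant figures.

Q ≈ -20.7 kJ

Isothermal ⇒ ΔU = 0, so Q = W = nRT ln(V₂/V₁).
Q = (4.16)(8.314)(516) ln(6.6/21.1) = 17846 × -1.162 = -20741 J.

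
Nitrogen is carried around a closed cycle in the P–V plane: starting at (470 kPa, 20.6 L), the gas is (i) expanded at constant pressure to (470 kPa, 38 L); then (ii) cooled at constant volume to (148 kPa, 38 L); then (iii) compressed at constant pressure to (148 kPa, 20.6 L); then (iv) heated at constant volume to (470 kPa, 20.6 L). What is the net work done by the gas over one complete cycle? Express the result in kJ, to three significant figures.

W_net ≈ 5.60 kJ

Constant-volume legs do no work.
W(i) = (470)(38 − 20.6) = 8178 J; W(iii) = (148)(20.6 − 38) = -2575 J.
W_net = 8178 − 2575 = 5603 J (the clockwise enclosed area).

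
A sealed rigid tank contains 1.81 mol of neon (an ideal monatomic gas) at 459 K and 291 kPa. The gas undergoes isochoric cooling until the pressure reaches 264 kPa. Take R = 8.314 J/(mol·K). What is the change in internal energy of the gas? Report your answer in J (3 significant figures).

Constant volume ⇒ W = 0, so Q = ΔU = nCᵥΔT with Cᵥ = 3R/2 = 12.47 J/(mol·K).
At constant V, T₂/T₁ = P₂/P₁ ⇒ ΔT = T₁(P₂/P₁ − 1) = 459·(264/291 − 1) = -42.59 K.
ΔU = (1.81)(12.47)(-42.59) = -961.3 J.

ΔU ≈ -961 J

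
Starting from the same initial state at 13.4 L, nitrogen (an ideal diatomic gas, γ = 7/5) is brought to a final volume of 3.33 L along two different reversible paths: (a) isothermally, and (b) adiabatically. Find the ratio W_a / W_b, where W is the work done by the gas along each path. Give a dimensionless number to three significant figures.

Path (a) isothermal: W = P₁V₁ ln(V₂/V₁) → W_a/(P₁V₁) = -1.392.
Path (b) adiabatic: W = P₁V₁(1 − (V₁/V₂)^(γ−1))/(γ−1) → W_b/(P₁V₁) = -1.863.
W_a / W_b = -1.392 / -1.863 = 0.7473.

W_a / W_b ≈ 0.747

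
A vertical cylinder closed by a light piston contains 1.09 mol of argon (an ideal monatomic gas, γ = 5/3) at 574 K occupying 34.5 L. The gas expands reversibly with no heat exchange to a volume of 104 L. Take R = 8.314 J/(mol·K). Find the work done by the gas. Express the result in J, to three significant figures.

Adiabatic: TV^(γ−1) = const with γ = 5/3.
T₂ = T₁ (V₁/V₂)^(γ−1) = 574 × (34.5/104)^0.667 = 574 × 0.4792 = 275.1 K.
W_by = nCᵥ(T₁ − T₂) = (1.09)(12.47)(574 − 275.1) = 4064 J.

W ≈ 4060 J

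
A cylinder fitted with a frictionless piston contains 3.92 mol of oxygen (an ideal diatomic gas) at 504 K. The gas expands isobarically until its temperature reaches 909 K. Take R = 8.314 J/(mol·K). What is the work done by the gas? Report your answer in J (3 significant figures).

W ≈ 13200 J

Isobaric: W = P ΔV = nR ΔT.
W = (3.92)(8.314)(909 − 504) = 13199 J.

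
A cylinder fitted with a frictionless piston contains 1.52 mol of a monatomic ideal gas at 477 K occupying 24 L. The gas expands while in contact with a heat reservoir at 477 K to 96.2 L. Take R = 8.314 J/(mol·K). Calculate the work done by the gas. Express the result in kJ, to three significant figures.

Isothermal: W = nRT ln(V₂/V₁).
W = (1.52)(8.314)(477) × ln(96.2/24)
  = 6028 × 1.388
W_by_gas = 8369 J.

W ≈ 8.37 kJ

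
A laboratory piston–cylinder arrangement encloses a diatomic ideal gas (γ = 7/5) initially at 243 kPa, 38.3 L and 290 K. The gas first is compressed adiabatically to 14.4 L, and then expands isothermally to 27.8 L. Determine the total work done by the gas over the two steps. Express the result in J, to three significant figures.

Step 1 (adiabatic): W = (P₁V₁ − P₂V₂)/(γ−1) = (9307 − 13764)/0.4 = -11142 J.
After step 1: P = 955.8 kPa, V = 14.4 L, T = 428.9 K.
Step 2 (isothermal): W = P₁V₁ ln(V₂/V₁) = (13764) ln(27.8/14.4) = 9054 J.
W_total = -11142 + 9054 = -2088 J.

W_total ≈ -2090 J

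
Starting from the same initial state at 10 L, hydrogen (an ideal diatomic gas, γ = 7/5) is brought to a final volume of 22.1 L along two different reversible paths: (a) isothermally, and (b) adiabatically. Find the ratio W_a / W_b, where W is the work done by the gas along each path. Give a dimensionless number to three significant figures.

Path (a) isothermal: W = P₁V₁ ln(V₂/V₁) → W_a/(P₁V₁) = 0.793.
Path (b) adiabatic: W = P₁V₁(1 − (V₁/V₂)^(γ−1))/(γ−1) → W_b/(P₁V₁) = 0.6795.
W_a / W_b = 0.793 / 0.6795 = 1.167.

W_a / W_b ≈ 1.17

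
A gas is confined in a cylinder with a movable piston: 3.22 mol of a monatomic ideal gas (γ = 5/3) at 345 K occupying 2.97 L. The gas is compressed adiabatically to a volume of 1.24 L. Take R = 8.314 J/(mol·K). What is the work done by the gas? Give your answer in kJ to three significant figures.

W ≈ -10.9 kJ

Adiabatic: TV^(γ−1) = const with γ = 5/3.
T₂ = T₁ (V₁/V₂)^(γ−1) = 345 × (2.97/1.24)^0.667 = 345 × 1.79 = 617.6 K.
W_by = nCᵥ(T₁ − T₂) = (3.22)(12.47)(345 − 617.6) = -10947 J.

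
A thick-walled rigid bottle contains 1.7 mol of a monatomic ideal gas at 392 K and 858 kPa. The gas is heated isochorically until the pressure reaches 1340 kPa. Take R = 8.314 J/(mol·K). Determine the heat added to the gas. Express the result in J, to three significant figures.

Constant volume ⇒ W = 0, so Q = ΔU = nCᵥΔT with Cᵥ = 3R/2 = 12.47 J/(mol·K).
At constant V, T₂/T₁ = P₂/P₁ ⇒ ΔT = T₁(P₂/P₁ − 1) = 392·(1340/858 − 1) = 220.2 K.
ΔU = (1.7)(12.47)(220.2) = 4669 J.

Q ≈ 4670 J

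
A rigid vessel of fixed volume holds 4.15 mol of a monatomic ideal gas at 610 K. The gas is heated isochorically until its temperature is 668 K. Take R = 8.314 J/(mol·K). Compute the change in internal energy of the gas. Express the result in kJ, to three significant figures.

ΔU ≈ 3.00 kJ

Constant volume ⇒ W = 0, so Q = ΔU = nCᵥΔT with Cᵥ = 3R/2 = 12.47 J/(mol·K).
ΔU = (4.15)(12.47)(668 − 610) = 3002 J.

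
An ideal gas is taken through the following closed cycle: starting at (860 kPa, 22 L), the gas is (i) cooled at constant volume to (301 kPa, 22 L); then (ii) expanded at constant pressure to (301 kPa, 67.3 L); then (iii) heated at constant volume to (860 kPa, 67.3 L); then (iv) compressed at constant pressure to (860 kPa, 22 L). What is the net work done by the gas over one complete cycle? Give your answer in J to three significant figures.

W_net ≈ -25300 J

Constant-volume legs do no work.
W(ii) = (301)(67.3 − 22) = 13635 J; W(iv) = (860)(22 − 67.3) = -38958 J.
W_net = 13635 − 38958 = -25323 J (the counter-clockwise enclosed area).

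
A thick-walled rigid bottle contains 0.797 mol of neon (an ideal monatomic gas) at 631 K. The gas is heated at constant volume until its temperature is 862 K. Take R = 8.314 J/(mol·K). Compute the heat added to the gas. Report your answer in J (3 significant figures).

Constant volume ⇒ W = 0, so Q = ΔU = nCᵥΔT with Cᵥ = 3R/2 = 12.47 J/(mol·K).
ΔU = (0.797)(12.47)(862 − 631) = 2296 J.

Q ≈ 2300 J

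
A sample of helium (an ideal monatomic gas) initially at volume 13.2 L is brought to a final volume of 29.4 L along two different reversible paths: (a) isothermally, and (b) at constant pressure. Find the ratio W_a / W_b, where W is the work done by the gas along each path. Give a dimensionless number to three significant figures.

Path (a) isothermal: W = P₁V₁ ln(V₂/V₁) → W_a/(P₁V₁) = 0.8008.
Path (b) isobaric: W = P₁(V₂ − V₁) → W_b/(P₁V₁) = 1.227.
W_a / W_b = 0.8008 / 1.227 = 0.6525.

W_a / W_b ≈ 0.652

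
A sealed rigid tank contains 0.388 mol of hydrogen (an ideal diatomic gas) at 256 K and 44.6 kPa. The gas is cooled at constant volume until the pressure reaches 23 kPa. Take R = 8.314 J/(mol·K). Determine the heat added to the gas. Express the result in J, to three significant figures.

Q ≈ -1000 J

Constant volume ⇒ W = 0, so Q = ΔU = nCᵥΔT with Cᵥ = 5R/2 = 20.79 J/(mol·K).
At constant V, T₂/T₁ = P₂/P₁ ⇒ ΔT = T₁(P₂/P₁ − 1) = 256·(23/44.6 − 1) = -124 K.
ΔU = (0.388)(20.79)(-124) = -999.9 J.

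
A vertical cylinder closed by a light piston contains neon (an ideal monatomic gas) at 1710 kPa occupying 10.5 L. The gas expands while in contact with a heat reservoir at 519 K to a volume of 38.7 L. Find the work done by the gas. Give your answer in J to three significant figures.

Isothermal: W = nRT ln(V₂/V₁) = P₁V₁ ln(V₂/V₁).
P₁V₁ = (1710 kPa)(10.5 L) = 17955 J.
W = 17955 × ln(38.7/10.5) = 17955 × 1.304
W_by_gas = 23422 J.

W ≈ 23400 J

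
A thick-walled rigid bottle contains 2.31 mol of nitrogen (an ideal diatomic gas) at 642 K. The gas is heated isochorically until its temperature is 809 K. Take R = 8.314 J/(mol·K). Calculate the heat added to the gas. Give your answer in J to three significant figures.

Q ≈ 8020 J

Constant volume ⇒ W = 0, so Q = ΔU = nCᵥΔT with Cᵥ = 5R/2 = 20.79 J/(mol·K).
ΔU = (2.31)(20.79)(809 − 642) = 8018 J.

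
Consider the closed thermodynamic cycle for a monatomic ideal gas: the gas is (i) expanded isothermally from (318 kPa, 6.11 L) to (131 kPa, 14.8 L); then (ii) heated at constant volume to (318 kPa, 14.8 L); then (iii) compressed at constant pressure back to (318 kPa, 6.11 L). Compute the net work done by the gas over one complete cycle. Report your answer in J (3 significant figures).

W_net ≈ -1040 J

Leg (i): W = PᵢVᵢ ln(V_f/Vᵢ) = (1943) ln(14.8/6.11) = 1719 J.
Leg (ii): W = 0.
Leg (iii): W = PΔV = (318)(6.11 − 14.8) = -2763 J.
W_net = 1719 − 2763 = -1044 J.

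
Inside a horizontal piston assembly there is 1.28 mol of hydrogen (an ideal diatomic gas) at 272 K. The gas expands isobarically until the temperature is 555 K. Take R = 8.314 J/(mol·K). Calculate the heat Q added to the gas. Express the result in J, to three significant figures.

Isobaric: W = nRΔT = (1.28)(8.314)(283) = 3012 J.
ΔU = nCᵥΔT with Cᵥ = 5R/2: ΔU = (1.28)(20.79)(283) = 7529 J.
Q = ΔU + W = 7529 + 3012 = 10541 J.

Q ≈ 10500 J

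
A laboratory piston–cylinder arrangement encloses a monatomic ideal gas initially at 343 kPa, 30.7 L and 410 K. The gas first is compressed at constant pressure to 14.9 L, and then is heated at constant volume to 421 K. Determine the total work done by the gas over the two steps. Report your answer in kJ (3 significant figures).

Step 1 (isobaric): W = PΔV = (343 kPa)(14.9 − 30.7 L) = -5419 J.
Step 2 (isochoric): W = 0 (constant volume).
W_total = -5419 + 0 = -5419 J.

W_total ≈ -5.42 kJ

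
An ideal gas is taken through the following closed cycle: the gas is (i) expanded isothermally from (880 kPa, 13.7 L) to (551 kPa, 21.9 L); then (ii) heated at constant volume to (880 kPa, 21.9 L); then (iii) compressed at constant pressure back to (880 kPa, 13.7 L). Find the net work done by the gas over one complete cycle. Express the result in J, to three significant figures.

Leg (i): W = PᵢVᵢ ln(V_f/Vᵢ) = (12056) ln(21.9/13.7) = 5655 J.
Leg (ii): W = 0.
Leg (iii): W = PΔV = (880)(13.7 − 21.9) = -7216 J.
W_net = 5655 − 7216 = -1561 J.

W_net ≈ -1560 J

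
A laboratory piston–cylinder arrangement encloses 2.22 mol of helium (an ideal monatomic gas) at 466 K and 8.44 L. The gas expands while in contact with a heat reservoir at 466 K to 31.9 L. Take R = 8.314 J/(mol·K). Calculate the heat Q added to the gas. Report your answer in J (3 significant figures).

Q ≈ 11400 J

Isothermal ⇒ ΔU = 0, so Q = W = nRT ln(V₂/V₁).
Q = (2.22)(8.314)(466) ln(31.9/8.44) = 8601 × 1.33 = 11436 J.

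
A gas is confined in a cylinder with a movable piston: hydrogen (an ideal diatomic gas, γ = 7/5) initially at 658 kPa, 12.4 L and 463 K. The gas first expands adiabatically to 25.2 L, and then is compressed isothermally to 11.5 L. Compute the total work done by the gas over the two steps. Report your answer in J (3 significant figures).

Step 1 (adiabatic): W = (P₁V₁ − P₂V₂)/(γ−1) = (8159 − 6144)/0.4 = 5038 J.
After step 1: P = 243.8 kPa, V = 25.2 L, T = 348.6 K.
Step 2 (isothermal): W = P₁V₁ ln(V₂/V₁) = (6144) ln(11.5/25.2) = -4820 J.
W_total = 5038 − 4820 = 217.8 J.

W_total ≈ 218 J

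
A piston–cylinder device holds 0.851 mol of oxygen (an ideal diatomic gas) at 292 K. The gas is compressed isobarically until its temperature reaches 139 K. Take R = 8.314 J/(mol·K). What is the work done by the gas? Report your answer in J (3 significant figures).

Isobaric: W = P ΔV = nR ΔT.
W = (0.851)(8.314)(139 − 292) = -1083 J.

W ≈ -1080 J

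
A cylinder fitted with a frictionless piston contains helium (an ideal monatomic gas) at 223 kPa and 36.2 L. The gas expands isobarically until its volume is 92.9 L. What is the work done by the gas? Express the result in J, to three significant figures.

W ≈ 12600 J

Isobaric: W = P ΔV.
W = (223 kPa)(92.9 − 36.2 L) = (223)(56.7) = 12644 J.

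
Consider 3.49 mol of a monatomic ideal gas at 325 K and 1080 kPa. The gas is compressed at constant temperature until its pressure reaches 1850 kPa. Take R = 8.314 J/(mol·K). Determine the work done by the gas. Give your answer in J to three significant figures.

Isothermal process: W = nRT ln(V₂/V₁) = nRT ln(P₁/P₂).
W = (3.49)(8.314)(325) × ln(1080/1850)
  = 9430 × ln(0.5838) = 9430 × -0.5382
W_by_gas = -5076 J.

W ≈ -5080 J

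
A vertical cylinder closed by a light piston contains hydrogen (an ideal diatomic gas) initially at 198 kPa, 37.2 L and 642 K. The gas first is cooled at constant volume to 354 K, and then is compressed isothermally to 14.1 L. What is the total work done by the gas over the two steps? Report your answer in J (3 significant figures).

Step 1 (isochoric): W = 0 (constant volume).
After step 1: P = 109.2 kPa (V unchanged).
Step 2 (isothermal): W = P₁V₁ ln(V₂/V₁) = (4061) ln(14.1/37.2) = -3940 J.
W_total = 0 − 3940 = -3940 J.

W_total ≈ -3940 J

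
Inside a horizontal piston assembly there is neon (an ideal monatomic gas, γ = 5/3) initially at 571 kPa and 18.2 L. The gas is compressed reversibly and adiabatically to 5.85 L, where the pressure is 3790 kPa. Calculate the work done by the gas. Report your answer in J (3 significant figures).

Adiabatic: W = (P₁V₁ − P₂V₂)/(γ − 1) with γ = 5/3.
P₁V₁ = 10392 J, P₂V₂ = 22172 J.
W = (10392 − 22172) / 0.6667 = -17669 J.

W ≈ -17700 J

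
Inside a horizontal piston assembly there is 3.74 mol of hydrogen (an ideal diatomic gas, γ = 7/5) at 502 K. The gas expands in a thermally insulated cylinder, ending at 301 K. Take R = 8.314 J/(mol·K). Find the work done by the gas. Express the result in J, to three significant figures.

Adiabatic ⇒ Q = 0, so W_by = −ΔU = nCᵥ(T₁ − T₂).
Cᵥ = 5R/2 = 20.79 J/(mol·K).
W = (3.74)(20.79)(502 − 301) = 15625 J.

W ≈ 15600 J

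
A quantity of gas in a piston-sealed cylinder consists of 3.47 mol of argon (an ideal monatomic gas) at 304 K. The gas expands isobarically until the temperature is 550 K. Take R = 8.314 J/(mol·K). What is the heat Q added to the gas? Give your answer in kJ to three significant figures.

Isobaric: W = nRΔT = (3.47)(8.314)(246) = 7097 J.
ΔU = nCᵥΔT with Cᵥ = 3R/2: ΔU = (3.47)(12.47)(246) = 10645 J.
Q = ΔU + W = 10645 + 7097 = 17742 J.

Q ≈ 17.7 kJ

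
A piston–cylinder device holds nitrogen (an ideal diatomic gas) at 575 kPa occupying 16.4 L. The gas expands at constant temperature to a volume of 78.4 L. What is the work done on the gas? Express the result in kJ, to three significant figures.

Isothermal: W = nRT ln(V₂/V₁) = P₁V₁ ln(V₂/V₁).
P₁V₁ = (575 kPa)(16.4 L) = 9430 J.
W = 9430 × ln(78.4/16.4) = 9430 × 1.565
W_by_gas = 14754 J; work on gas = −W_by = -14754 J.

W ≈ -14.8 kJ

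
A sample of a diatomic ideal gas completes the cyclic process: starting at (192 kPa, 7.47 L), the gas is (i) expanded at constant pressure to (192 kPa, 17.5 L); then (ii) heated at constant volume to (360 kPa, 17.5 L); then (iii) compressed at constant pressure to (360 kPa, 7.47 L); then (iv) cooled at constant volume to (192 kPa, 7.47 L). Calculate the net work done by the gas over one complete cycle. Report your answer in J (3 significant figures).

W_net ≈ -1690 J

Constant-volume legs do no work.
W(i) = (192)(17.5 − 7.47) = 1926 J; W(iii) = (360)(7.47 − 17.5) = -3611 J.
W_net = 1926 − 3611 = -1685 J (the counter-clockwise enclosed area).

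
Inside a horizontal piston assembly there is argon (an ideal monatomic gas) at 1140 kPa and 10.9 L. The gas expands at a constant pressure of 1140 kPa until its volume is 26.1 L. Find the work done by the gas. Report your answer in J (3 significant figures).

W ≈ 17300 J

Isobaric: W = P ΔV.
W = (1140 kPa)(26.1 − 10.9 L) = (1140)(15.2) = 17328 J.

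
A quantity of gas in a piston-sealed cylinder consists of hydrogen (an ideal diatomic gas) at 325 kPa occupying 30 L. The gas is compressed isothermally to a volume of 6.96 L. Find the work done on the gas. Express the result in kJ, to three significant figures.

W ≈ 14.2 kJ

Isothermal: W = nRT ln(V₂/V₁) = P₁V₁ ln(V₂/V₁).
P₁V₁ = (325 kPa)(30 L) = 9750 J.
W = 9750 × ln(6.96/30) = 9750 × -1.461
W_by_gas = -14245 J; work on gas = −W_by = 14245 J.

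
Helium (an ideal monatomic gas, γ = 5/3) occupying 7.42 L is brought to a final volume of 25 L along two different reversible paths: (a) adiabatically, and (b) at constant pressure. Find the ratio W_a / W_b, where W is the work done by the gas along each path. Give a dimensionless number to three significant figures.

W_a / W_b ≈ 0.351

Path (a) adiabatic: W = P₁V₁(1 − (V₁/V₂)^(γ−1))/(γ−1) → W_a/(P₁V₁) = 0.8326.
Path (b) isobaric: W = P₁(V₂ − V₁) → W_b/(P₁V₁) = 2.369.
W_a / W_b = 0.8326 / 2.369 = 0.3514.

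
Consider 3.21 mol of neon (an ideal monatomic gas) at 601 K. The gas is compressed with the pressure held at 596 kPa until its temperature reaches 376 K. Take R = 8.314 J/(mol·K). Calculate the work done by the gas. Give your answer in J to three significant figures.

W ≈ -6000 J

Isobaric: W = P ΔV = nR ΔT.
W = (3.21)(8.314)(376 − 601) = -6005 J.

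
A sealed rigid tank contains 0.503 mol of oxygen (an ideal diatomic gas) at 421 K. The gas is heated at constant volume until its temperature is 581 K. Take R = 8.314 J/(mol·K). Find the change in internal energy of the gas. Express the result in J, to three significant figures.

Constant volume ⇒ W = 0, so Q = ΔU = nCᵥΔT with Cᵥ = 5R/2 = 20.79 J/(mol·K).
ΔU = (0.503)(20.79)(581 − 421) = 1673 J.

ΔU ≈ 1670 J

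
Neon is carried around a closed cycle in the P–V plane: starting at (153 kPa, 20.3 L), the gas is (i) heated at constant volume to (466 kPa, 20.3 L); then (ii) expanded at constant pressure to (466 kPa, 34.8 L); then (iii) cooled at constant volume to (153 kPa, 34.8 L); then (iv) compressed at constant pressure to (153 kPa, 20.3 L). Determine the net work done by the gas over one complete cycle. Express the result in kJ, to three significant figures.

Constant-volume legs do no work.
W(ii) = (466)(34.8 − 20.3) = 6757 J; W(iv) = (153)(20.3 − 34.8) = -2218 J.
W_net = 6757 − 2218 = 4538 J (the clockwise enclosed area).

W_net ≈ 4.54 kJ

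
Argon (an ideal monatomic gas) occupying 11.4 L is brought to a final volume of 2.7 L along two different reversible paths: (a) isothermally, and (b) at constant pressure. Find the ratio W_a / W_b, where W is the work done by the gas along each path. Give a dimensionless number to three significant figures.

Path (a) isothermal: W = P₁V₁ ln(V₂/V₁) → W_a/(P₁V₁) = -1.44.
Path (b) isobaric: W = P₁(V₂ − V₁) → W_b/(P₁V₁) = -0.7632.
W_a / W_b = -1.44 / -0.7632 = 1.887.

W_a / W_b ≈ 1.89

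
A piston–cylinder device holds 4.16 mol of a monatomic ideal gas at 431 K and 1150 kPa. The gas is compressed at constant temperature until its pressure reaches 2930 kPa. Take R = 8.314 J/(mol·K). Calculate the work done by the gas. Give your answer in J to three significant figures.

Isothermal process: W = nRT ln(V₂/V₁) = nRT ln(P₁/P₂).
W = (4.16)(8.314)(431) × ln(1150/2930)
  = 14907 × ln(0.3925) = 14907 × -0.9352
W_by_gas = -13941 J.

W ≈ -13900 J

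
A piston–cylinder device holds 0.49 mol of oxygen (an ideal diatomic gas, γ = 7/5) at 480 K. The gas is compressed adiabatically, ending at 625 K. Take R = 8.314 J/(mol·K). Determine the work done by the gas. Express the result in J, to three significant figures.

Adiabatic ⇒ Q = 0, so W_by = −ΔU = nCᵥ(T₁ − T₂).
Cᵥ = 5R/2 = 20.79 J/(mol·K).
W = (0.49)(20.79)(480 − 625) = -1477 J.

W ≈ -1480 J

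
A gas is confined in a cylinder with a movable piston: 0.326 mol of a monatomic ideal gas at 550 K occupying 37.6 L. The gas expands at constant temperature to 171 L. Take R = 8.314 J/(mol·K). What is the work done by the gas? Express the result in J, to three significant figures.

Isothermal: W = nRT ln(V₂/V₁).
W = (0.326)(8.314)(550) × ln(171/37.6)
  = 1491 × 1.515
W_by_gas = 2258 J.

W ≈ 2260 J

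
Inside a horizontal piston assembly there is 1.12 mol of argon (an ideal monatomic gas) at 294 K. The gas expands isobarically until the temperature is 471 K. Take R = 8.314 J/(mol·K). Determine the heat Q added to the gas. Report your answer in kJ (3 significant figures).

Isobaric: W = nRΔT = (1.12)(8.314)(177) = 1648 J.
ΔU = nCᵥΔT with Cᵥ = 3R/2: ΔU = (1.12)(12.47)(177) = 2472 J.
Q = ΔU + W = 2472 + 1648 = 4120 J.

Q ≈ 4.12 kJ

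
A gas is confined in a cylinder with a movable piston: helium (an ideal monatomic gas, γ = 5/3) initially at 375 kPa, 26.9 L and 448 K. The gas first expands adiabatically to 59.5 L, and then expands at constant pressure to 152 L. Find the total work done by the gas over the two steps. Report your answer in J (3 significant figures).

W_total ≈ 15500 J

Step 1 (adiabatic): W = (P₁V₁ − P₂V₂)/(γ−1) = (10088 − 5942)/0.667 = 6218 J.
After step 1: P = 99.87 kPa, V = 59.5 L, T = 263.9 K.
Step 2 (isobaric): W = PΔV = (99.87 kPa)(152 − 59.5 L) = 9238 J.
W_total = 6218 + 9238 = 15456 J.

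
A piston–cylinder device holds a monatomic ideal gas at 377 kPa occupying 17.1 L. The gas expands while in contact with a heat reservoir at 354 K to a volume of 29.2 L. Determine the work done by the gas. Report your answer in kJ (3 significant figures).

Isothermal: W = nRT ln(V₂/V₁) = P₁V₁ ln(V₂/V₁).
P₁V₁ = (377 kPa)(17.1 L) = 6447 J.
W = 6447 × ln(29.2/17.1) = 6447 × 0.5351
W_by_gas = 3450 J.

W ≈ 3.45 kJ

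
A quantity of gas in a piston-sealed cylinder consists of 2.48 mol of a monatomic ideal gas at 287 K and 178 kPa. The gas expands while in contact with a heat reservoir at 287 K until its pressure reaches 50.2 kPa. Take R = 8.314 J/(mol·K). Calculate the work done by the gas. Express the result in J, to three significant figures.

W ≈ 7490 J

Isothermal process: W = nRT ln(V₂/V₁) = nRT ln(P₁/P₂).
W = (2.48)(8.314)(287) × ln(178/50.2)
  = 5918 × ln(3.546) = 5918 × 1.266
W_by_gas = 7490 J.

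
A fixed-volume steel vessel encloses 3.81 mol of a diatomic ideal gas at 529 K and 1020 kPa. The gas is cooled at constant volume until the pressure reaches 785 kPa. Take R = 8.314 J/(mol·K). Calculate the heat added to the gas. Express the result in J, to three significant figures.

Constant volume ⇒ W = 0, so Q = ΔU = nCᵥΔT with Cᵥ = 5R/2 = 20.79 J/(mol·K).
At constant V, T₂/T₁ = P₂/P₁ ⇒ ΔT = T₁(P₂/P₁ − 1) = 529·(785/1020 − 1) = -121.9 K.
ΔU = (3.81)(20.79)(-121.9) = -9652 J.

Q ≈ -9650 J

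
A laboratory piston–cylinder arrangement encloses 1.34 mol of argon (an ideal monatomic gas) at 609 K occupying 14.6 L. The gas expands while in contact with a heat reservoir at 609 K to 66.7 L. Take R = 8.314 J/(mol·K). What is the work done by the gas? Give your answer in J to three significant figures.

Isothermal: W = nRT ln(V₂/V₁).
W = (1.34)(8.314)(609) × ln(66.7/14.6)
  = 6785 × 1.519
W_by_gas = 10307 J.

W ≈ 10300 J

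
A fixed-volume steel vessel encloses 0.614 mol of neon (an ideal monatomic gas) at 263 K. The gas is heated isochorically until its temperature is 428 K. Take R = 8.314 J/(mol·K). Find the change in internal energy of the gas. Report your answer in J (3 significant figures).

ΔU ≈ 1260 J

Constant volume ⇒ W = 0, so Q = ΔU = nCᵥΔT with Cᵥ = 3R/2 = 12.47 J/(mol·K).
ΔU = (0.614)(12.47)(428 − 263) = 1263 J.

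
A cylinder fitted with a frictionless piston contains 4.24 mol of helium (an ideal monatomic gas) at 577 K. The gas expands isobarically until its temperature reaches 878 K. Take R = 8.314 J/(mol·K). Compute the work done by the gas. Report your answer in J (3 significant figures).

W ≈ 10600 J

Isobaric: W = P ΔV = nR ΔT.
W = (4.24)(8.314)(878 − 577) = 10611 J.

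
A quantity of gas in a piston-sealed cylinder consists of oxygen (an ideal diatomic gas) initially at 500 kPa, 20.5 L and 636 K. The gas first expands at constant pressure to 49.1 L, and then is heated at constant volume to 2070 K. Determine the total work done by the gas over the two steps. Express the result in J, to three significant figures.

W_total ≈ 14300 J

Step 1 (isobaric): W = PΔV = (500 kPa)(49.1 − 20.5 L) = 14300 J.
Step 2 (isochoric): W = 0 (constant volume).
W_total = 14300 + 0 = 14300 J.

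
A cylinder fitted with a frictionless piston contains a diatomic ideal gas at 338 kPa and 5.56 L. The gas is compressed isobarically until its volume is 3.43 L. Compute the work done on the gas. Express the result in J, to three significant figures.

Isobaric: W = P ΔV.
W = (338 kPa)(3.43 − 5.56 L) = (338)(-2.13) = -719.9 J.
Work on gas = −W_by = 719.9 J.

W ≈ 720 J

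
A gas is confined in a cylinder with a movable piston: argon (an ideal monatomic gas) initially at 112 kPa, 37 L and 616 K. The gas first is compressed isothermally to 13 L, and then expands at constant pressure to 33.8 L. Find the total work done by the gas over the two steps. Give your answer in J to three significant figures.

Step 1 (isothermal): W = P₁V₁ ln(V₂/V₁) = (4144) ln(13/37) = -4334 J.
After step 1: P = 318.8 kPa, V = 13 L, T = 616 K.
Step 2 (isobaric): W = PΔV = (318.8 kPa)(33.8 − 13 L) = 6630 J.
W_total = -4334 + 6630 = 2296 J.

W_total ≈ 2300 J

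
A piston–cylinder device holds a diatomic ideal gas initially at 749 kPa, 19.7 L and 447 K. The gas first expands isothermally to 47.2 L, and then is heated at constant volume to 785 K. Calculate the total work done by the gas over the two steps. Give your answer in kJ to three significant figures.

Step 1 (isothermal): W = P₁V₁ ln(V₂/V₁) = (14755) ln(47.2/19.7) = 12893 J.
Step 2 (isochoric): W = 0 (constant volume).
W_total = 12893 + 0 = 12893 J.

W_total ≈ 12.9 kJ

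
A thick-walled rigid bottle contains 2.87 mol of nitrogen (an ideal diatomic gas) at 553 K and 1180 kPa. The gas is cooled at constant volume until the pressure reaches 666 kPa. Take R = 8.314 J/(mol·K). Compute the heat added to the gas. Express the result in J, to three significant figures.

Q ≈ -14400 J

Constant volume ⇒ W = 0, so Q = ΔU = nCᵥΔT with Cᵥ = 5R/2 = 20.79 J/(mol·K).
At constant V, T₂/T₁ = P₂/P₁ ⇒ ΔT = T₁(P₂/P₁ − 1) = 553·(666/1180 − 1) = -240.9 K.
ΔU = (2.87)(20.79)(-240.9) = -14369 J.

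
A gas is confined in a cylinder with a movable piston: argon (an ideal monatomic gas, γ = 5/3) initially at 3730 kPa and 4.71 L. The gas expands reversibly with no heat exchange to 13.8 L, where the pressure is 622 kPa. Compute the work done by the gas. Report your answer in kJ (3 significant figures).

Adiabatic: W = (P₁V₁ − P₂V₂)/(γ − 1) with γ = 5/3.
P₁V₁ = 17568 J, P₂V₂ = 8584 J.
W = (17568 − 8584) / 0.6667 = 13477 J.

W ≈ 13.5 kJ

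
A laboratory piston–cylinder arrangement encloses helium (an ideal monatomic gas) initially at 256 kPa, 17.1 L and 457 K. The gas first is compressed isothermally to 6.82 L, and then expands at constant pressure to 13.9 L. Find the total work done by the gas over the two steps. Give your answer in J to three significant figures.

W_total ≈ 521 J

Step 1 (isothermal): W = P₁V₁ ln(V₂/V₁) = (4378) ln(6.82/17.1) = -4024 J.
After step 1: P = 641.9 kPa, V = 6.82 L, T = 457 K.
Step 2 (isobaric): W = PΔV = (641.9 kPa)(13.9 − 6.82 L) = 4544 J.
W_total = -4024 + 4544 = 520.5 J.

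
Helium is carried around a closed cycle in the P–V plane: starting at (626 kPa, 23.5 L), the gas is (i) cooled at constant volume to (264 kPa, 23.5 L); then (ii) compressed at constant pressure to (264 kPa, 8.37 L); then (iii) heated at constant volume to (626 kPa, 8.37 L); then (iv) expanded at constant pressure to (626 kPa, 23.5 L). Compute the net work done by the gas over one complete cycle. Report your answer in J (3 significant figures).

Constant-volume legs do no work.
W(ii) = (264)(8.37 − 23.5) = -3994 J; W(iv) = (626)(23.5 − 8.37) = 9471 J.
W_net = -3994 + 9471 = 5477 J (the clockwise enclosed area).

W_net ≈ 5480 J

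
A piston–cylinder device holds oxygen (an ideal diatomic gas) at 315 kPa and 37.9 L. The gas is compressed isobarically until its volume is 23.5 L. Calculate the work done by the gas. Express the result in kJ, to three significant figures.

Isobaric: W = P ΔV.
W = (315 kPa)(23.5 − 37.9 L) = (315)(-14.4) = -4536 J.

W ≈ -4.54 kJ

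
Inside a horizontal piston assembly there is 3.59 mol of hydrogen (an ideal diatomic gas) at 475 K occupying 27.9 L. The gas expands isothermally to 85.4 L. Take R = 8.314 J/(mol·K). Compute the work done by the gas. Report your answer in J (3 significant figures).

W ≈ 15900 J

Isothermal: W = nRT ln(V₂/V₁).
W = (3.59)(8.314)(475) × ln(85.4/27.9)
  = 14177 × 1.119
W_by_gas = 15861 J.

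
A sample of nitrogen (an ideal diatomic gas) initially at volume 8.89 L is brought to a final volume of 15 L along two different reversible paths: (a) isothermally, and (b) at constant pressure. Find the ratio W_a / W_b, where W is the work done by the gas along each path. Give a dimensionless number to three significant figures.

W_a / W_b ≈ 0.761

Path (a) isothermal: W = P₁V₁ ln(V₂/V₁) → W_a/(P₁V₁) = 0.5231.
Path (b) isobaric: W = P₁(V₂ − V₁) → W_b/(P₁V₁) = 0.6873.
W_a / W_b = 0.5231 / 0.6873 = 0.7611.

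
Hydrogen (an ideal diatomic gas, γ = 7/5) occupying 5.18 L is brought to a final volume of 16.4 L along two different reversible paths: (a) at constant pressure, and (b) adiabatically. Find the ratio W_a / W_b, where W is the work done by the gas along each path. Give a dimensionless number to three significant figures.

W_a / W_b ≈ 2.35

Path (a) isobaric: W = P₁(V₂ − V₁) → W_a/(P₁V₁) = 2.166.
Path (b) adiabatic: W = P₁V₁(1 − (V₁/V₂)^(γ−1))/(γ−1) → W_b/(P₁V₁) = 0.9234.
W_a / W_b = 2.166 / 0.9234 = 2.346.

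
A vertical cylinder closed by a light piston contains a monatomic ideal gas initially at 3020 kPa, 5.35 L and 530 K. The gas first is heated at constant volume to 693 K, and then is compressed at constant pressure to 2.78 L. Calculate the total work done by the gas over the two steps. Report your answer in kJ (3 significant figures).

Step 1 (isochoric): W = 0 (constant volume).
After step 1: P = 3949 kPa (V unchanged).
Step 2 (isobaric): W = PΔV = (3949 kPa)(2.78 − 5.35 L) = -10148 J.
W_total = 0 − 10148 = -10148 J.

W_total ≈ -10.1 kJ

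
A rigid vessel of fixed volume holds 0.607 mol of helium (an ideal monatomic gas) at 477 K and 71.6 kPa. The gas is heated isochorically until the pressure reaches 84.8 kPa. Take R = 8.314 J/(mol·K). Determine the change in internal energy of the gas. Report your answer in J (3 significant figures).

Constant volume ⇒ W = 0, so Q = ΔU = nCᵥΔT with Cᵥ = 3R/2 = 12.47 J/(mol·K).
At constant V, T₂/T₁ = P₂/P₁ ⇒ ΔT = T₁(P₂/P₁ − 1) = 477·(84.8/71.6 − 1) = 87.94 K.
ΔU = (0.607)(12.47)(87.94) = 665.7 J.

ΔU ≈ 666 J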